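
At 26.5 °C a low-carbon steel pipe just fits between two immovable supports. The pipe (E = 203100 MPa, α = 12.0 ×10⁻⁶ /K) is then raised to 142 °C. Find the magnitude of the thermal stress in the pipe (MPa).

E = 203100 MPa = 203.1 GPa.
ΔT = 115.5 K. Constrained thermal stress σ = E·α·ΔT = 203.1×10³ MPa × 12.0×10⁻⁶ × 115.5 = 281 MPa (compressive).

281 MPa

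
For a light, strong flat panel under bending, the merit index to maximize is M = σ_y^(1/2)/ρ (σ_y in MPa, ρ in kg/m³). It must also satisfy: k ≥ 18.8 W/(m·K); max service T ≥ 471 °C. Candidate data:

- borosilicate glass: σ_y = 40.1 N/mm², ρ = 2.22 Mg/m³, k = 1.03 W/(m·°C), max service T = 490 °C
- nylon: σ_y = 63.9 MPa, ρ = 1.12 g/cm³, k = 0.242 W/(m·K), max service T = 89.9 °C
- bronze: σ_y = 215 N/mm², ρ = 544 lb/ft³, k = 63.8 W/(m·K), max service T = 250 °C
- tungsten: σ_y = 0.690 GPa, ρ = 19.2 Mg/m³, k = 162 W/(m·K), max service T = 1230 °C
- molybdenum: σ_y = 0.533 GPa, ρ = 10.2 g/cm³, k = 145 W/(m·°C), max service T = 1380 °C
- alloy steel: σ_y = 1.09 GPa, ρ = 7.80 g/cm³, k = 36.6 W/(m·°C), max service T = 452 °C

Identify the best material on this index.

Screen on constraints: k ≥ 18.8 W/(m·K); max service T ≥ 471 °C. Survivors: tungsten, molybdenum.
Convert each candidate to consistent units, then evaluate M:
  tungsten: σ_y = 690.0 MPa, ρ = 19200 kg/m³
  molybdenum: σ_y = 533.0 MPa, ρ = 10200 kg/m³
  molybdenum: M = 2.26×10⁻³
  tungsten: M = 1.37×10⁻³
Molybdenum has the largest M.

molybdenum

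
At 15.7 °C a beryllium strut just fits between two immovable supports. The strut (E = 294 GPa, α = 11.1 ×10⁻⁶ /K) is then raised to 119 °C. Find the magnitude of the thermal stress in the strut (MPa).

337 MPa

ΔT = 103.3 K. Constrained thermal stress σ = E·α·ΔT = 294.0×10³ MPa × 11.1×10⁻⁶ × 103.3 = 337 MPa (compressive).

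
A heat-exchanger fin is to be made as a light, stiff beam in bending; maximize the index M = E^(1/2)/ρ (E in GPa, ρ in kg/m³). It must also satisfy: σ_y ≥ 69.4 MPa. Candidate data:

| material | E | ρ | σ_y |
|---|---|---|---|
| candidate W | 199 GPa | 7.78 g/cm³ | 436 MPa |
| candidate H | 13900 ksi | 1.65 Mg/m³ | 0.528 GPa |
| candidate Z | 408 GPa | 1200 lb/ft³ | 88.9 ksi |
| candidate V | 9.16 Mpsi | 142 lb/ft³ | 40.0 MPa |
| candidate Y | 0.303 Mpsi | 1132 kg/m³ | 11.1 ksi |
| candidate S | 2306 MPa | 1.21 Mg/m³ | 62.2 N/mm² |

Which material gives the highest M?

Screen on constraints: σ_y ≥ 69.4 MPa. Survivors: candidate W, candidate H, candidate Z, candidate Y.
After converting to SI:
  candidate W: E = 199.0 GPa, ρ = 7780 kg/m³
  candidate H: E = 95.84 GPa, ρ = 1650 kg/m³
  candidate Z: E = 408.0 GPa, ρ = 19220 kg/m³
  candidate Y: E = 2.089 GPa, ρ = 1132 kg/m³
  candidate H: M = 5.93×10⁻³
  candidate W: M = 1.81×10⁻³
  candidate Y: M = 1.28×10⁻³
  candidate Z: M = 1.05×10⁻³
Candidate H has the largest M.

candidate H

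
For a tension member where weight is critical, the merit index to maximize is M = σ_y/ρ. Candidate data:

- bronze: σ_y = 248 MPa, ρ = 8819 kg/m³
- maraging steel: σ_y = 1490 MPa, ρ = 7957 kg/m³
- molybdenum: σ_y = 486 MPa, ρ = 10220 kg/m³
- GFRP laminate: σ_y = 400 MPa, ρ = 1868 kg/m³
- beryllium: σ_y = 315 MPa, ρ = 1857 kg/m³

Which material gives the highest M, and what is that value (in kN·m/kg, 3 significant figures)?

Per-candidate index values:
  GFRP laminate: M = 214 kN·m/kg
  maraging steel: M = 187 kN·m/kg
  beryllium: M = 170 kN·m/kg
  molybdenum: M = 47.6 kN·m/kg
  bronze: M = 28.1 kN·m/kg
GFRP laminate has the largest M.

GFRP laminate, M = 214 kN·m/kg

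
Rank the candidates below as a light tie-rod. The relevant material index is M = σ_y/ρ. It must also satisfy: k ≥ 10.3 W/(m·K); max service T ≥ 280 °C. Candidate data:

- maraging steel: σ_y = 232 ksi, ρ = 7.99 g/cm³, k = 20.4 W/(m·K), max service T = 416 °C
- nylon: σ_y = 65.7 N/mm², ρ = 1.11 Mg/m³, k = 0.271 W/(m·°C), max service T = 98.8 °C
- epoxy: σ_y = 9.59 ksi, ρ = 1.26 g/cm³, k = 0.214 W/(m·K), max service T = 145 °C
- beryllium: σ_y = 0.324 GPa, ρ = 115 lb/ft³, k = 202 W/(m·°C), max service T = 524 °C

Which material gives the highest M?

Screen on constraints: k ≥ 10.3 W/(m·K); max service T ≥ 280 °C. Survivors: maraging steel, beryllium.
Convert each candidate to consistent units, then evaluate M:
  maraging steel: σ_y = 1600 MPa, ρ = 7990 kg/m³
  beryllium: σ_y = 324.0 MPa, ρ = 1842 kg/m³
  maraging steel: M = 200 kN·m/kg
  beryllium: M = 176 kN·m/kg
Highest index: maraging steel.

maraging steel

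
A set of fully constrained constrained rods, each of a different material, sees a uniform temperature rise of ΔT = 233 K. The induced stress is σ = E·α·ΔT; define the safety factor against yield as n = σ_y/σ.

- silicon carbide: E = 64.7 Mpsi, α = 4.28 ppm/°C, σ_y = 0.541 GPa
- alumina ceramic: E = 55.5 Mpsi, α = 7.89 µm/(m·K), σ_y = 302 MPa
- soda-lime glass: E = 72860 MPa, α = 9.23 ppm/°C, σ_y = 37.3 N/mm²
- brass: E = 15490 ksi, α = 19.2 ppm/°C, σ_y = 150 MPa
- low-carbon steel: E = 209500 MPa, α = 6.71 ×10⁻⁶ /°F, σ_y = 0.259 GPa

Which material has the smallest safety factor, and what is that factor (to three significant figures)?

soda-lime glass, n = 0.238

Per material, after unit conversion:
  silicon carbide: E = 446.1, α = 4.28, σ_y = 541.0 → σ = 445 MPa, n = 1.22
  alumina ceramic: E = 382.7, α = 7.89, σ_y = 302.0 → σ = 703 MPa, n = 0.429
  soda-lime glass: E = 72.86, α = 9.23, σ_y = 37.30 → σ = 157 MPa, n = 0.238
  brass: E = 106.8, α = 19.2, σ_y = 150.0 → σ = 478 MPa, n = 0.314
  low-carbon steel: E = 209.5, α = 12.1, σ_y = 259.0 → σ = 590 MPa, n = 0.439
Smallest n: soda-lime glass with n = 0.238.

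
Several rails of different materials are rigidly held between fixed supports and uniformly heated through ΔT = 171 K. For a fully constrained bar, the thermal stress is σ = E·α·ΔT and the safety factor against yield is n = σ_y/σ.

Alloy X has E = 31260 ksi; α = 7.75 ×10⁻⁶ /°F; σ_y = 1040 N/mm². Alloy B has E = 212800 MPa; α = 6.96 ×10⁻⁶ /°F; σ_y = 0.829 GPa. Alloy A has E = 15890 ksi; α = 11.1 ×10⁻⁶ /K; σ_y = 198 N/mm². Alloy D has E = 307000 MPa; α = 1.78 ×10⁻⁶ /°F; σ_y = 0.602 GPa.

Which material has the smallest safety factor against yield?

With everything in SI (GPa, ×10⁻⁶/K, MPa):
  alloy X: E = 215.5, α = 13.9, σ_y = 1040 → σ = 514 MPa, n = 2.02
  alloy B: E = 212.8, α = 12.5, σ_y = 829.0 → σ = 456 MPa, n = 1.82
  alloy A: E = 109.6, α = 11.1, σ_y = 198.0 → σ = 208 MPa, n = 0.952
  alloy D: E = 307.0, α = 3.20, σ_y = 602.0 → σ = 168 MPa, n = 3.58
The minimum is alloy A at n = 0.952.

alloy A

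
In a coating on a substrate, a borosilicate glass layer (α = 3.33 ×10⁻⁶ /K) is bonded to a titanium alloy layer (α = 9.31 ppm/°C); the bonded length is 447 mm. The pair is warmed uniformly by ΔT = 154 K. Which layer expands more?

α(borosilicate glass) = 3.33×10⁻⁶/K vs α(titanium alloy) = 9.31×10⁻⁶/K.
Higher α expands more for the same ΔT: titanium alloy.

titanium alloy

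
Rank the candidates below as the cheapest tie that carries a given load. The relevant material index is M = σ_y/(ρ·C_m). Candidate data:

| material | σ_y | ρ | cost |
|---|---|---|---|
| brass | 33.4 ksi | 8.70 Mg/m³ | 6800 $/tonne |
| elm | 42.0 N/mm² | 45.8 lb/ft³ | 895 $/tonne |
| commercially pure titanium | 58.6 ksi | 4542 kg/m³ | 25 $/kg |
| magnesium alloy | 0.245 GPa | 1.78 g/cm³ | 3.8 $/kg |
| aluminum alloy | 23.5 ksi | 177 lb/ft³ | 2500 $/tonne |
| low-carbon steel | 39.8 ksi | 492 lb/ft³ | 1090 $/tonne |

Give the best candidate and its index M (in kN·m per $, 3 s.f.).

Convert each candidate to consistent units, then evaluate M:
  brass: σ_y = 230.3 MPa, ρ = 8700 kg/m³, cost = 6.800 $/kg
  elm: σ_y = 42.00 MPa, ρ = 733.6 kg/m³, cost = 0.8950 $/kg
  commercially pure titanium: σ_y = 404.0 MPa, ρ = 4542 kg/m³, cost = 25.00 $/kg
  magnesium alloy: σ_y = 245.0 MPa, ρ = 1780 kg/m³, cost = 3.800 $/kg
  aluminum alloy: σ_y = 162.0 MPa, ρ = 2835 kg/m³, cost = 2.500 $/kg
  low-carbon steel: σ_y = 274.4 MPa, ρ = 7881 kg/m³, cost = 1.090 $/kg
  elm: M = 64.0 kN·m per $
  magnesium alloy: M = 36.2 kN·m per $
  low-carbon steel: M = 31.9 kN·m per $
  aluminum alloy: M = 22.9 kN·m per $
  brass: M = 3.89 kN·m per $
  commercially pure titanium: M = 3.56 kN·m per $
The maximum is for elm.

elm, M = 64.0 kN·m per $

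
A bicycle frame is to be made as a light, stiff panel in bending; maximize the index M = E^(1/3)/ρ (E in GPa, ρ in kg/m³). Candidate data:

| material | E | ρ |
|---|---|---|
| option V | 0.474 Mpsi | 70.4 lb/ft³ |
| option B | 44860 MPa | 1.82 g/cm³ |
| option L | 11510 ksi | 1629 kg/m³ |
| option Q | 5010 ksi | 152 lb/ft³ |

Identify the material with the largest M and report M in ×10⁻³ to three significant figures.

option L, M = 2.64×10⁻³

After converting to SI:
  option V: E = 3.268 GPa, ρ = 1128 kg/m³
  option B: E = 44.86 GPa, ρ = 1820 kg/m³
  option L: E = 79.36 GPa, ρ = 1629 kg/m³
  option Q: E = 34.54 GPa, ρ = 2435 kg/m³
  option L: M = 2.64×10⁻³
  option B: M = 1.95×10⁻³
  option Q: M = 1.34×10⁻³
  option V: M = 1.32×10⁻³
The maximum is for option L.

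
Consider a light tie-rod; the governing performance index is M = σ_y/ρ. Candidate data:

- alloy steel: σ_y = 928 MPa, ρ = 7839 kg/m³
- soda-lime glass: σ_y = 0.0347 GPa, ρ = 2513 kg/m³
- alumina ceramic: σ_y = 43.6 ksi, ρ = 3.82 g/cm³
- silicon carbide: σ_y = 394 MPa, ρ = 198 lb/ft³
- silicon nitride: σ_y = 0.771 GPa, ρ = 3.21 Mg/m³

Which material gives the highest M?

After converting to SI:
  alloy steel: σ_y = 928.0 MPa, ρ = 7839 kg/m³
  soda-lime glass: σ_y = 34.70 MPa, ρ = 2513 kg/m³
  alumina ceramic: σ_y = 300.6 MPa, ρ = 3820 kg/m³
  silicon carbide: σ_y = 394.0 MPa, ρ = 3172 kg/m³
  silicon nitride: σ_y = 771.0 MPa, ρ = 3210 kg/m³
  silicon nitride: M = 240 kN·m/kg
  silicon carbide: M = 124 kN·m/kg
  alloy steel: M = 118 kN·m/kg
  alumina ceramic: M = 78.7 kN·m/kg
  soda-lime glass: M = 13.8 kN·m/kg
The maximum is for silicon nitride.

silicon nitride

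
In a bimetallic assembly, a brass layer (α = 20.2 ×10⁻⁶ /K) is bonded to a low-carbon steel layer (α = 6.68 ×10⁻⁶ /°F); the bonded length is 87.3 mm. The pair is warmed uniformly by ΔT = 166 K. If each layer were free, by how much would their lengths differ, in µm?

118 µm

low-carbon steel: α = 6.68×10⁻⁶/°F × 9/5 = 12.0×10⁻⁶/K.
Δα = |20.2 − 12.0|×10⁻⁶/K = 8.18×10⁻⁶/K.
ΔL_mismatch = Δα·L·ΔT = 8.18×10⁻⁶ × 87.3 mm × 166.0 K = 118 µm.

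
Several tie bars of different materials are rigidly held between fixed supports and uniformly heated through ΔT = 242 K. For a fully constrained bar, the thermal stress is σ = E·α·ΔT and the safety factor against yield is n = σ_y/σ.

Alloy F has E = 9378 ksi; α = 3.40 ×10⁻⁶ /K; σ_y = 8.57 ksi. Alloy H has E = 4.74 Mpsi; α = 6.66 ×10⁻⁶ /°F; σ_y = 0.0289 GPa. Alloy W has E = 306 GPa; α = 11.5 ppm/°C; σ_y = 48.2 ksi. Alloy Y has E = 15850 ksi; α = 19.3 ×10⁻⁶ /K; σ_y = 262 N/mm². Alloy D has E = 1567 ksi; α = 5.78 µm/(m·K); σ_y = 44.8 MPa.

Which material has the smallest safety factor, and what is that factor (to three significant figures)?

Converting E to GPa, α to ×10⁻⁶/K, σ_y to MPa, then σ and n for each:
  alloy F: E = 64.66, α = 3.40, σ_y = 59.09 → σ = 53.2 MPa, n = 1.11
  alloy H: E = 32.68, α = 12.0, σ_y = 28.90 → σ = 94.8 MPa, n = 0.305
  alloy W: E = 306.0, α = 11.5, σ_y = 332.3 → σ = 852 MPa, n = 0.390
  alloy Y: E = 109.3, α = 19.3, σ_y = 262.0 → σ = 510 MPa, n = 0.513
  alloy D: E = 10.80, α = 5.78, σ_y = 44.80 → σ = 15.1 MPa, n = 2.96
Alloy H has the lowest safety factor, n = 0.305.

alloy H, n = 0.305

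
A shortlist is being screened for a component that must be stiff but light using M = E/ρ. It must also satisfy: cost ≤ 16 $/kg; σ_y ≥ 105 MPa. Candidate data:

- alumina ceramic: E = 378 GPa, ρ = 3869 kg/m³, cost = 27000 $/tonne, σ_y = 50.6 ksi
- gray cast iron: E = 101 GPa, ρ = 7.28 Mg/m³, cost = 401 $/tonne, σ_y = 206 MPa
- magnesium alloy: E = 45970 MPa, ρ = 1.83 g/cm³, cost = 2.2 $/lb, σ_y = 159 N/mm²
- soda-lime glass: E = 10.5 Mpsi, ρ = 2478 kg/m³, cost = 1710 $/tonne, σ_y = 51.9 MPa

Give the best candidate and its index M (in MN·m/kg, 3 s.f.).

Screen on constraints: cost ≤ 16 $/kg; σ_y ≥ 105 MPa. Survivors: gray cast iron, magnesium alloy.
Normalizing units and computing the index:
  gray cast iron: E = 101.0 GPa, ρ = 7280 kg/m³
  magnesium alloy: E = 45.97 GPa, ρ = 1830 kg/m³
  magnesium alloy: M = 25.1 MN·m/kg
  gray cast iron: M = 13.9 MN·m/kg
Highest index: magnesium alloy.

magnesium alloy, M = 25.1 MN·m/kg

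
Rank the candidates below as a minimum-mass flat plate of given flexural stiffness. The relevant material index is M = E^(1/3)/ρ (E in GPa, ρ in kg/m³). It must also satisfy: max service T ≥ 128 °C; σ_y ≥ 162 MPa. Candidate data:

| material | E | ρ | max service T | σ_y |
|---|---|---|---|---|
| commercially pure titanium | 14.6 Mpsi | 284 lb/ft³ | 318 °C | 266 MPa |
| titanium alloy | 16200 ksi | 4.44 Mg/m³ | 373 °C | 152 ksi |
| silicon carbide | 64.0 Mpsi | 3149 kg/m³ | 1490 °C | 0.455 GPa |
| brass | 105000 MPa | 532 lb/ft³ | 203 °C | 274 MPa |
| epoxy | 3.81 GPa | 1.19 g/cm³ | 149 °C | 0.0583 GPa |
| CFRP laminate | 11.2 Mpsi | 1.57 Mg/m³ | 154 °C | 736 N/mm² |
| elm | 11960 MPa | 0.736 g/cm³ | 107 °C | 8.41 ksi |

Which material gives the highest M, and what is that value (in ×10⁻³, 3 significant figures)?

Screen on constraints: max service T ≥ 128 °C; σ_y ≥ 162 MPa. Survivors: commercially pure titanium, titanium alloy, silicon carbide, brass, CFRP laminate.
In SI units:
  commercially pure titanium: E = 100.7 GPa, ρ = 4549 kg/m³
  titanium alloy: E = 111.7 GPa, ρ = 4440 kg/m³
  silicon carbide: E = 441.3 GPa, ρ = 3149 kg/m³
  brass: E = 105.0 GPa, ρ = 8522 kg/m³
  CFRP laminate: E = 77.22 GPa, ρ = 1570 kg/m³
  CFRP laminate: M = 2.71×10⁻³
  silicon carbide: M = 2.42×10⁻³
  titanium alloy: M = 1.08×10⁻³
  commercially pure titanium: M = 1.02×10⁻³
  brass: M = 0.554×10⁻³
CFRP laminate has the largest M.

CFRP laminate, M = 2.71×10⁻³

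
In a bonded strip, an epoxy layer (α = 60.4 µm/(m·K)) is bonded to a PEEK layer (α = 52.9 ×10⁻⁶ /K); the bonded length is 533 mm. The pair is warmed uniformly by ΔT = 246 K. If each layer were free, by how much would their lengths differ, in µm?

Δα = |60.4 − 52.9|×10⁻⁶/K = 7.50×10⁻⁶/K.
ΔL_mismatch = Δα·L·ΔT = 7.50×10⁻⁶ × 533.0 mm × 246.0 K = 983 µm.

983 µm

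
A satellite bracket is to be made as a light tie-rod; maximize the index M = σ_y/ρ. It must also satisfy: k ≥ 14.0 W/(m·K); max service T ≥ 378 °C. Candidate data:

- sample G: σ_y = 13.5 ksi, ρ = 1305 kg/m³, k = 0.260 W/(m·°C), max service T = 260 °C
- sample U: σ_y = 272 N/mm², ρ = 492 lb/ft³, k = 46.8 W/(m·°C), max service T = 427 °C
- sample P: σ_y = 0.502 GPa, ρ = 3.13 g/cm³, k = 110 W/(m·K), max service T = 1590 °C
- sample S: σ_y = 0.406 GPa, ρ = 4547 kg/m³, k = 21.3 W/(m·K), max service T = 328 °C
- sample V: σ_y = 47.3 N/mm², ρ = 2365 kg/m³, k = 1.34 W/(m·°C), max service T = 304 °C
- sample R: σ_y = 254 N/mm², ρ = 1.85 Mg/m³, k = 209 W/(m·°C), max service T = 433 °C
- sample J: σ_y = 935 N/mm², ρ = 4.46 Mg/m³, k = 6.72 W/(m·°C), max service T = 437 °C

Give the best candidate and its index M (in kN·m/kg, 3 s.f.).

sample P, M = 160 kN·m/kg

Screen on constraints: k ≥ 14.0 W/(m·K); max service T ≥ 378 °C. Survivors: sample U, sample P, sample R.
In SI units:
  sample U: σ_y = 272.0 MPa, ρ = 7881 kg/m³
  sample P: σ_y = 502.0 MPa, ρ = 3130 kg/m³
  sample R: σ_y = 254.0 MPa, ρ = 1850 kg/m³
  sample P: M = 160 kN·m/kg
  sample R: M = 137 kN·m/kg
  sample U: M = 34.5 kN·m/kg
The maximum is for sample P.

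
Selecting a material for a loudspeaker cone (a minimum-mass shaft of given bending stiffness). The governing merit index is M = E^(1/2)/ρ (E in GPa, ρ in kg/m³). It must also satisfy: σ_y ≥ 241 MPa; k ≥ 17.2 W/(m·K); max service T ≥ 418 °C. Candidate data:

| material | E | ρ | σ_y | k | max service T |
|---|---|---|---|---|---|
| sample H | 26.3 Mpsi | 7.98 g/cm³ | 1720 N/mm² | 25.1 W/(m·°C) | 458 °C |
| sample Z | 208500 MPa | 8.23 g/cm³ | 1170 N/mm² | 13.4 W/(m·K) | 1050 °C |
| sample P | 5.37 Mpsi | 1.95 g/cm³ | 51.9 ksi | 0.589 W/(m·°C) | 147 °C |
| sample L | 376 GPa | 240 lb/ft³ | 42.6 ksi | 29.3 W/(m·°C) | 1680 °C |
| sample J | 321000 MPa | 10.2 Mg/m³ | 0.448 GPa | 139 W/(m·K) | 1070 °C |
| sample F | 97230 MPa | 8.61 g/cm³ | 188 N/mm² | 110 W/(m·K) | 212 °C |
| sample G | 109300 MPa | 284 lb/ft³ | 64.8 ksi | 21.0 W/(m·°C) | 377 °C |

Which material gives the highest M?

sample L

Screen on constraints: σ_y ≥ 241 MPa; k ≥ 17.2 W/(m·K); max service T ≥ 418 °C. Survivors: sample H, sample L, sample J.
Convert each candidate to consistent units, then evaluate M:
  sample H: E = 181.3 GPa, ρ = 7980 kg/m³
  sample L: E = 376.0 GPa, ρ = 3844 kg/m³
  sample J: E = 321.0 GPa, ρ = 10200 kg/m³
  sample L: M = 5.04×10⁻³
  sample J: M = 1.76×10⁻³
  sample H: M = 1.69×10⁻³
Sample L ranks first.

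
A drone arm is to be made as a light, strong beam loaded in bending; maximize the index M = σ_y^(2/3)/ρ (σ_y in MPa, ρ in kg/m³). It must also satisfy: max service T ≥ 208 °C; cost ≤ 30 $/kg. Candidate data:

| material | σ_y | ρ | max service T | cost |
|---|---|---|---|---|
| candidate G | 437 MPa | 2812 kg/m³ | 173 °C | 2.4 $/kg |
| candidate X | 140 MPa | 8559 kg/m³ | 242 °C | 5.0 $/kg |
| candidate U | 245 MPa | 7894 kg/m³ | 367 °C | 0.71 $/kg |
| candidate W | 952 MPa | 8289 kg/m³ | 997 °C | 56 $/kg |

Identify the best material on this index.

Screen on constraints: max service T ≥ 208 °C; cost ≤ 30 $/kg. Survivors: candidate X, candidate U.
Computing M directly (units already consistent):
  candidate U: M = 4.96×10⁻³
  candidate X: M = 3.15×10⁻³
Candidate U has the largest M.

candidate U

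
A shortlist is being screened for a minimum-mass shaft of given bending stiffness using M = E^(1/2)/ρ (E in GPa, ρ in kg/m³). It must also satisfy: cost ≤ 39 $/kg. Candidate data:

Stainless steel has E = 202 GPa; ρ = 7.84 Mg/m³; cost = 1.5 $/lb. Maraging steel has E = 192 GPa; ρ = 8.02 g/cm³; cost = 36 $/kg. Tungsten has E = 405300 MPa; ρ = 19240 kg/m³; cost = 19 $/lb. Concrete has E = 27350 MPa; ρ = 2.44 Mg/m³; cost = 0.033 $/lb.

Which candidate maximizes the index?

concrete

Screen on constraints: cost ≤ 39 $/kg. Survivors: stainless steel, maraging steel, concrete.
After converting to SI:
  stainless steel: E = 202.0 GPa, ρ = 7840 kg/m³
  maraging steel: E = 192.0 GPa, ρ = 8020 kg/m³
  concrete: E = 27.35 GPa, ρ = 2440 kg/m³
  concrete: M = 2.14×10⁻³
  stainless steel: M = 1.81×10⁻³
  maraging steel: M = 1.73×10⁻³
The maximum is for concrete.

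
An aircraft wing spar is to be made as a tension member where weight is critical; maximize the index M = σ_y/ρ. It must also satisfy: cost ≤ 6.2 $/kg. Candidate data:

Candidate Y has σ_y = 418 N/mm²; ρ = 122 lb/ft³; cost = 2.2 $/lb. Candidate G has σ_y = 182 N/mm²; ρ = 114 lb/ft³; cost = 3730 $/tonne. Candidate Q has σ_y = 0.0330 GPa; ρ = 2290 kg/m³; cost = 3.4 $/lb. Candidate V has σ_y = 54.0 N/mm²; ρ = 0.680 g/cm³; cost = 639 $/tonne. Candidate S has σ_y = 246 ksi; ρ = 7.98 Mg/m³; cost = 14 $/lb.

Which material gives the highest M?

Screen on constraints: cost ≤ 6.2 $/kg. Survivors: candidate Y, candidate G, candidate V.
Normalizing units and computing the index:
  candidate Y: σ_y = 418.0 MPa, ρ = 1954 kg/m³
  candidate G: σ_y = 182.0 MPa, ρ = 1826 kg/m³
  candidate V: σ_y = 54.00 MPa, ρ = 680.0 kg/m³
  candidate Y: M = 214 kN·m/kg
  candidate G: M = 99.7 kN·m/kg
  candidate V: M = 79.4 kN·m/kg
The maximum is for candidate Y.

candidate Y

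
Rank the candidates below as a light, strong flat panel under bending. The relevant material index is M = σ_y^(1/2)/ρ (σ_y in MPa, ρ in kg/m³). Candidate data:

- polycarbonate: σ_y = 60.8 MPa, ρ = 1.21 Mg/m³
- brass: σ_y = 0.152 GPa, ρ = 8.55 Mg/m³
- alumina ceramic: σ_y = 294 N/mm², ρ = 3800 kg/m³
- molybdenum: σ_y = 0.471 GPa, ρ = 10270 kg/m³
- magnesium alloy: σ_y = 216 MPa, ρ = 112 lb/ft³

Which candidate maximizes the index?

magnesium alloy

In SI units:
  polycarbonate: σ_y = 60.80 MPa, ρ = 1210 kg/m³
  brass: σ_y = 152.0 MPa, ρ = 8550 kg/m³
  alumina ceramic: σ_y = 294.0 MPa, ρ = 3800 kg/m³
  molybdenum: σ_y = 471.0 MPa, ρ = 10270 kg/m³
  magnesium alloy: σ_y = 216.0 MPa, ρ = 1794 kg/m³
  magnesium alloy: M = 8.19×10⁻³
  polycarbonate: M = 6.44×10⁻³
  alumina ceramic: M = 4.51×10⁻³
  molybdenum: M = 2.11×10⁻³
  brass: M = 1.44×10⁻³
Highest index: magnesium alloy.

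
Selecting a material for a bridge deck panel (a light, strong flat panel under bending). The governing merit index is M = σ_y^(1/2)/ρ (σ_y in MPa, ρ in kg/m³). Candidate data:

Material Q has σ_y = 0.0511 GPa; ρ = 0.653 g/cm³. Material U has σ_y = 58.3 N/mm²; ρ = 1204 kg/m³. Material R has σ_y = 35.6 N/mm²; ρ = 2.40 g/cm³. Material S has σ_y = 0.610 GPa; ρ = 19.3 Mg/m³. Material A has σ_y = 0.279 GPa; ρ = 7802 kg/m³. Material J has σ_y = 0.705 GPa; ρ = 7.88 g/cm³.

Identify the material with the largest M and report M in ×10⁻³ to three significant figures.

Putting every candidate on a common basis:
  material Q: σ_y = 51.10 MPa, ρ = 653.0 kg/m³
  material U: σ_y = 58.30 MPa, ρ = 1204 kg/m³
  material R: σ_y = 35.60 MPa, ρ = 2400 kg/m³
  material S: σ_y = 610.0 MPa, ρ = 19300 kg/m³
  material A: σ_y = 279.0 MPa, ρ = 7802 kg/m³
  material J: σ_y = 705.0 MPa, ρ = 7880 kg/m³
  material Q: M = 10.9×10⁻³
  material U: M = 6.34×10⁻³
  material J: M = 3.37×10⁻³
  material R: M = 2.49×10⁻³
  material A: M = 2.14×10⁻³
  material S: M = 1.28×10⁻³
Material Q ranks first.

material Q, M = 10.9×10⁻³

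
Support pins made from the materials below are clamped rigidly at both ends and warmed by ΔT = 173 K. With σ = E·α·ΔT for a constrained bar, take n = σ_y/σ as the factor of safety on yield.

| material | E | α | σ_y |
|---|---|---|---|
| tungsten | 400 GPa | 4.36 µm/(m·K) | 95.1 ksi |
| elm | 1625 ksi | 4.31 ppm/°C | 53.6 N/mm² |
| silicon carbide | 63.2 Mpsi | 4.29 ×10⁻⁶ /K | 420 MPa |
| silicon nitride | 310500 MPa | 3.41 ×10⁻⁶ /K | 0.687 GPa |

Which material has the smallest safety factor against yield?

Per material, after unit conversion:
  tungsten: E = 400.0, α = 4.36, σ_y = 655.7 → σ = 302 MPa, n = 2.17
  elm: E = 11.20, α = 4.31, σ_y = 53.60 → σ = 8.35 MPa, n = 6.42
  silicon carbide: E = 435.7, α = 4.29, σ_y = 420.0 → σ = 323 MPa, n = 1.30
  silicon nitride: E = 310.5, α = 3.41, σ_y = 687.0 → σ = 183 MPa, n = 3.75
Smallest n: silicon carbide with n = 1.30.

silicon carbide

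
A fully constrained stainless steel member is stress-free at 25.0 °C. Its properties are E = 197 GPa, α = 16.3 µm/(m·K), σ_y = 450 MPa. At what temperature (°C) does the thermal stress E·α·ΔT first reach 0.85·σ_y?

144 °C

E·α·ΔT = 382.5 MPa ⇒ ΔT = 382.5 / (197.0×10³ × 16.3×10⁻⁶) = 119.1 K.
T = 25.0 + 119.1 = 144.1 °C.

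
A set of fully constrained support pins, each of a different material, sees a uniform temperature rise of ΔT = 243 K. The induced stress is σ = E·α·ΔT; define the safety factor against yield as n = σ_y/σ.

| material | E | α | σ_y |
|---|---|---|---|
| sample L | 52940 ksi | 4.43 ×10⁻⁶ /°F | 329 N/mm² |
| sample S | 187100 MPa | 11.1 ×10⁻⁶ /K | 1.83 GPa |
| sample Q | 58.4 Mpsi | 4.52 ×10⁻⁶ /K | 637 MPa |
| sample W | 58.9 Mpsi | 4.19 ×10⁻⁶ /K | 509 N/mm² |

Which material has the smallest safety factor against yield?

With everything in SI (GPa, ×10⁻⁶/K, MPa):
  sample L: E = 365.0, α = 7.97, σ_y = 329.0 → σ = 707 MPa, n = 0.465
  sample S: E = 187.1, α = 11.1, σ_y = 1830 → σ = 505 MPa, n = 3.63
  sample Q: E = 402.7, α = 4.52, σ_y = 637.0 → σ = 442 MPa, n = 1.44
  sample W: E = 406.1, α = 4.19, σ_y = 509.0 → σ = 413 MPa, n = 1.23
Sample L has the lowest safety factor, n = 0.465.

sample L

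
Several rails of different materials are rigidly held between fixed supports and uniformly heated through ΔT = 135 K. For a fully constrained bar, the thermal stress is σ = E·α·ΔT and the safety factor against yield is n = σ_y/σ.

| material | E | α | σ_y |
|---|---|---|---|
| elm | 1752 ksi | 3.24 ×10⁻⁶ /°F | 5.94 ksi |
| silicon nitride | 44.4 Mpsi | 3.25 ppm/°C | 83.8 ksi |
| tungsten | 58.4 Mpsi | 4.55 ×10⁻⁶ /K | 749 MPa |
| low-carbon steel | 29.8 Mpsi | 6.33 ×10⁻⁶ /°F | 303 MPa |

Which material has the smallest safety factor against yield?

Converting E to GPa, α to ×10⁻⁶/K, σ_y to MPa, then σ and n for each:
  elm: E = 12.08, α = 5.83, σ_y = 40.95 → σ = 9.51 MPa, n = 4.31
  silicon nitride: E = 306.1, α = 3.25, σ_y = 577.8 → σ = 134 MPa, n = 4.30
  tungsten: E = 402.7, α = 4.55, σ_y = 749.0 → σ = 247 MPa, n = 3.03
  low-carbon steel: E = 205.5, α = 11.4, σ_y = 303.0 → σ = 316 MPa, n = 0.959
Smallest n: low-carbon steel with n = 0.959.

low-carbon steel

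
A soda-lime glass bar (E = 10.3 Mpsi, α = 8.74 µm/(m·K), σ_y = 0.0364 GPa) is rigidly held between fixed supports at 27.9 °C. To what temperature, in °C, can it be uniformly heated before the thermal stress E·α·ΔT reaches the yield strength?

86.5 °C

E = 10.3 Mpsi = 71.02 GPa.
σ_y = 0.0364 GPa = 36.40 MPa.
E·α·ΔT = 36.40 MPa ⇒ ΔT = 36.40 / (71.02×10³ × 8.74×10⁻⁶) = 58.65 K.
T = 27.9 + 58.65 = 86.55 °C.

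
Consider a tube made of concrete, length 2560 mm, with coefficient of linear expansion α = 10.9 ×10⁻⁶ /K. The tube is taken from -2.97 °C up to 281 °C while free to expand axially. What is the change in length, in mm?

7.92 mm

ΔT = 281 − (-2.97) = 284.0 K.
ΔL = α·L₀·ΔT = 10.9×10⁻⁶ × 2560 mm × 284.0 K = 7.92 mm.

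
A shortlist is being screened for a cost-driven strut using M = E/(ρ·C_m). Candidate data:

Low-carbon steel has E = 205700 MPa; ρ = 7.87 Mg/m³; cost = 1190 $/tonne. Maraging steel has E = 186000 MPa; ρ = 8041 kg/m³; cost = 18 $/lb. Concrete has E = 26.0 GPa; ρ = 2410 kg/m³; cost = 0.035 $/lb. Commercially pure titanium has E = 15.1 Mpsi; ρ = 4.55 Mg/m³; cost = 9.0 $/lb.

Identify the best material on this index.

Putting every candidate on a common basis:
  low-carbon steel: E = 205.7 GPa, ρ = 7870 kg/m³, cost = 1.190 $/kg
  maraging steel: E = 186.0 GPa, ρ = 8041 kg/m³, cost = 39.68 $/kg
  concrete: E = 26.00 GPa, ρ = 2410 kg/m³, cost = 0.07716 $/kg
  commercially pure titanium: E = 104.1 GPa, ρ = 4550 kg/m³, cost = 19.84 $/kg
  concrete: M = 140 MN·m per $
  low-carbon steel: M = 22.0 MN·m per $
  commercially pure titanium: M = 1.15 MN·m per $
  maraging steel: M = 0.583 MN·m per $
Highest index: concrete.

concrete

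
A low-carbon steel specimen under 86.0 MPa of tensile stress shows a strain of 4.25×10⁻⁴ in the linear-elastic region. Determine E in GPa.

E = σ/ε = 86.0 MPa / 4.25×10⁻⁴ = 202400 MPa = 202 GPa.

202 GPa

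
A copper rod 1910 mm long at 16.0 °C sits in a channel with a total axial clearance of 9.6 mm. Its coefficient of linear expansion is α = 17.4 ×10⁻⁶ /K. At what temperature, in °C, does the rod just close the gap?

α·L₀·ΔT = 9.6 mm ⇒ ΔT = 9.6 / (17.4×10⁻⁶ × 1910.0) = 288.9 K.
T = 16.0 + 288.9 = 304.9 °C.

305 °C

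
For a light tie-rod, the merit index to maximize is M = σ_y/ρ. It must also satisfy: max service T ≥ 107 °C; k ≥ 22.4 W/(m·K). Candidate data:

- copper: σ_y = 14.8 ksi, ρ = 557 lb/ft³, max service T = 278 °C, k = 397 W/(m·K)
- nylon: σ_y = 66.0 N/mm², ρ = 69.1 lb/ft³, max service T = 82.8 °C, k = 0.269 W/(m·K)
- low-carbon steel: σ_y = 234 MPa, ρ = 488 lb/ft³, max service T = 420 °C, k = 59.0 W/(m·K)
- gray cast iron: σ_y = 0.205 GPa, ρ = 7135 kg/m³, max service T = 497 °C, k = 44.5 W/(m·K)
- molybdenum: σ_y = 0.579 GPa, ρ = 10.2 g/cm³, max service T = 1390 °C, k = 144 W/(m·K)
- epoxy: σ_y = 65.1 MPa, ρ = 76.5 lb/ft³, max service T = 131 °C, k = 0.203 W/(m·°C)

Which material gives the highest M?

Screen on constraints: max service T ≥ 107 °C; k ≥ 22.4 W/(m·K). Survivors: copper, low-carbon steel, gray cast iron, molybdenum.
After converting to SI:
  copper: σ_y = 102.0 MPa, ρ = 8922 kg/m³
  low-carbon steel: σ_y = 234.0 MPa, ρ = 7817 kg/m³
  gray cast iron: σ_y = 205.0 MPa, ρ = 7135 kg/m³
  molybdenum: σ_y = 579.0 MPa, ρ = 10200 kg/m³
  molybdenum: M = 56.8 kN·m/kg
  low-carbon steel: M = 29.9 kN·m/kg
  gray cast iron: M = 28.7 kN·m/kg
  copper: M = 11.4 kN·m/kg
The maximum is for molybdenum.

molybdenum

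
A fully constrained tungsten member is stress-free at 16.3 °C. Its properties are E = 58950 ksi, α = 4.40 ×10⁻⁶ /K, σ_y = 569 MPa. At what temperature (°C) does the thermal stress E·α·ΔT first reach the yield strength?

E = 58950 ksi = 406.4 GPa.
E·α·ΔT = 569.0 MPa ⇒ ΔT = 569.0 / (406.4×10³ × 4.40×10⁻⁶) = 318.2 K.
T = 16.3 + 318.2 = 334.5 °C.

334 °C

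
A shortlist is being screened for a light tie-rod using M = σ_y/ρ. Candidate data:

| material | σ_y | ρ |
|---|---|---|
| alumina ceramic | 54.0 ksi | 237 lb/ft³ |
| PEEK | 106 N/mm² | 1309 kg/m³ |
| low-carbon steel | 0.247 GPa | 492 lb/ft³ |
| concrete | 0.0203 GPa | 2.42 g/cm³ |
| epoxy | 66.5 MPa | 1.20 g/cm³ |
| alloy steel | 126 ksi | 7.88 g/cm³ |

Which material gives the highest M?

alloy steel

Normalizing units and computing the index:
  alumina ceramic: σ_y = 372.3 MPa, ρ = 3796 kg/m³
  PEEK: σ_y = 106.0 MPa, ρ = 1309 kg/m³
  low-carbon steel: σ_y = 247.0 MPa, ρ = 7881 kg/m³
  concrete: σ_y = 20.30 MPa, ρ = 2420 kg/m³
  epoxy: σ_y = 66.50 MPa, ρ = 1200 kg/m³
  alloy steel: σ_y = 868.7 MPa, ρ = 7880 kg/m³
  alloy steel: M = 110 kN·m/kg
  alumina ceramic: M = 98.1 kN·m/kg
  PEEK: M = 81.0 kN·m/kg
  epoxy: M = 55.4 kN·m/kg
  low-carbon steel: M = 31.3 kN·m/kg
  concrete: M = 8.39 kN·m/kg
Highest index: alloy steel.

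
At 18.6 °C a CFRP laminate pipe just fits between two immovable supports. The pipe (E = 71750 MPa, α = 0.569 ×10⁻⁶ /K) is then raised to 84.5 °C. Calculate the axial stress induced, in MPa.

2.69 MPa

E = 71750 MPa = 71.75 GPa.
ΔT = 65.90 K. Constrained thermal stress σ = E·α·ΔT = 71.75×10³ MPa × 0.569×10⁻⁶ × 65.90 = 2.69 MPa (compressive).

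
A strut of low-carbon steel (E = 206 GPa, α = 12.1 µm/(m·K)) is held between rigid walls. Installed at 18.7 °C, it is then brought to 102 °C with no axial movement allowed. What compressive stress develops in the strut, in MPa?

208 MPa

ΔT = 83.30 K. Constrained thermal stress σ = E·α·ΔT = 206.0×10³ MPa × 12.1×10⁻⁶ × 83.30 = 208 MPa (compressive).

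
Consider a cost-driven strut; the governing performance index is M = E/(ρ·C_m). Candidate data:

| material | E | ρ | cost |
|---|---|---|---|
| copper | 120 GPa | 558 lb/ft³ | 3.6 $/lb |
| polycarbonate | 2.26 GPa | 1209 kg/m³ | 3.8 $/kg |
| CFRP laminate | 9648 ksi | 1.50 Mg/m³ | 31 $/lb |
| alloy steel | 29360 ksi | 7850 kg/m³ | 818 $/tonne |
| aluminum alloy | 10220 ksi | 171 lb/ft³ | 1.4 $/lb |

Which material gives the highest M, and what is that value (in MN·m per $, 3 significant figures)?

Convert each candidate to consistent units, then evaluate M:
  copper: E = 120.0 GPa, ρ = 8938 kg/m³, cost = 7.937 $/kg
  polycarbonate: E = 2.260 GPa, ρ = 1209 kg/m³, cost = 3.800 $/kg
  CFRP laminate: E = 66.52 GPa, ρ = 1500 kg/m³, cost = 68.34 $/kg
  alloy steel: E = 202.4 GPa, ρ = 7850 kg/m³, cost = 0.8180 $/kg
  aluminum alloy: E = 70.46 GPa, ρ = 2739 kg/m³, cost = 3.086 $/kg
  alloy steel: M = 31.5 MN·m per $
  aluminum alloy: M = 8.33 MN·m per $
  copper: M = 1.69 MN·m per $
  CFRP laminate: M = 0.649 MN·m per $
  polycarbonate: M = 0.492 MN·m per $
Alloy steel has the largest M.

alloy steel, M = 31.5 MN·m per $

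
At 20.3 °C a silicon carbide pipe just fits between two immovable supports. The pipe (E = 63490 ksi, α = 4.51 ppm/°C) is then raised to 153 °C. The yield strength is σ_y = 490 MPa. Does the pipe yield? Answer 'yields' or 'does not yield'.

E = 63490 ksi = 437.7 GPa.
ΔT = 132.7 K. Constrained thermal stress σ = E·α·ΔT = 437.7×10³ MPa × 4.51×10⁻⁶ × 132.7 = 262 MPa (compressive).
Compare to σ_y = 490 MPa: σ < σ_y, so it does not yield.

does not yield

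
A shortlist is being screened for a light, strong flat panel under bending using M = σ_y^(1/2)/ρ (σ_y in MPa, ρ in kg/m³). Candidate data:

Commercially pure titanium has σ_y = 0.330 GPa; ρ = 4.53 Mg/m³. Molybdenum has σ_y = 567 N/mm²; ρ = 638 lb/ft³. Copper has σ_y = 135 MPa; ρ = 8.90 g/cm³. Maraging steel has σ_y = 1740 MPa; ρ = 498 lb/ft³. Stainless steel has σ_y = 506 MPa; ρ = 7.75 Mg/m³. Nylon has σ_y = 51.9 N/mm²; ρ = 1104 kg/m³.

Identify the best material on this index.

In SI units:
  commercially pure titanium: σ_y = 330.0 MPa, ρ = 4530 kg/m³
  molybdenum: σ_y = 567.0 MPa, ρ = 10220 kg/m³
  copper: σ_y = 135.0 MPa, ρ = 8900 kg/m³
  maraging steel: σ_y = 1740 MPa, ρ = 7977 kg/m³
  stainless steel: σ_y = 506.0 MPa, ρ = 7750 kg/m³
  nylon: σ_y = 51.90 MPa, ρ = 1104 kg/m³
  nylon: M = 6.53×10⁻³
  maraging steel: M = 5.23×10⁻³
  commercially pure titanium: M = 4.01×10⁻³
  stainless steel: M = 2.90×10⁻³
  molybdenum: M = 2.33×10⁻³
  copper: M = 1.31×10⁻³
Nylon has the largest M.

nylon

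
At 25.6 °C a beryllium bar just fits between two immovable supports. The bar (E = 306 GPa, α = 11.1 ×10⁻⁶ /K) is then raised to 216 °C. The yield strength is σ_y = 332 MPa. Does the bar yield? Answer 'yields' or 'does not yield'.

ΔT = 190.4 K. Constrained thermal stress σ = E·α·ΔT = 306.0×10³ MPa × 11.1×10⁻⁶ × 190.4 = 647 MPa (compressive).
Compare to σ_y = 332 MPa: σ ≥ σ_y, so it yields.

yields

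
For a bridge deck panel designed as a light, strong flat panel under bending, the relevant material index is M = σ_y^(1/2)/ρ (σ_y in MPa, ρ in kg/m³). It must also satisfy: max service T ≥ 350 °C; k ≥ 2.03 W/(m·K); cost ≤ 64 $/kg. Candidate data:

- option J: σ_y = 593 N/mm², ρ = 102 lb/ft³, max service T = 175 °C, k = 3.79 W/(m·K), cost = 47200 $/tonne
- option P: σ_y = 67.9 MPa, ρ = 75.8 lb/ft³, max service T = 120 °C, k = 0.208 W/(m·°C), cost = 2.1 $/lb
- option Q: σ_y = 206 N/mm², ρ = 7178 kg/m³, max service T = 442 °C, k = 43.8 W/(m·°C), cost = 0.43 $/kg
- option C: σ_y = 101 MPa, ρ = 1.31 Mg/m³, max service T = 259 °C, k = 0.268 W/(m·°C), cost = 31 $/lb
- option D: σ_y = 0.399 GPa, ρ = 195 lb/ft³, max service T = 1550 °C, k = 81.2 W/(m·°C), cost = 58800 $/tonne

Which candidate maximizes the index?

Screen on constraints: max service T ≥ 350 °C; k ≥ 2.03 W/(m·K); cost ≤ 64 $/kg. Survivors: option Q, option D.
Putting every candidate on a common basis:
  option Q: σ_y = 206.0 MPa, ρ = 7178 kg/m³
  option D: σ_y = 399.0 MPa, ρ = 3124 kg/m³
  option D: M = 6.39×10⁻³
  option Q: M = 2.00×10⁻³
Option D has the largest M.

option D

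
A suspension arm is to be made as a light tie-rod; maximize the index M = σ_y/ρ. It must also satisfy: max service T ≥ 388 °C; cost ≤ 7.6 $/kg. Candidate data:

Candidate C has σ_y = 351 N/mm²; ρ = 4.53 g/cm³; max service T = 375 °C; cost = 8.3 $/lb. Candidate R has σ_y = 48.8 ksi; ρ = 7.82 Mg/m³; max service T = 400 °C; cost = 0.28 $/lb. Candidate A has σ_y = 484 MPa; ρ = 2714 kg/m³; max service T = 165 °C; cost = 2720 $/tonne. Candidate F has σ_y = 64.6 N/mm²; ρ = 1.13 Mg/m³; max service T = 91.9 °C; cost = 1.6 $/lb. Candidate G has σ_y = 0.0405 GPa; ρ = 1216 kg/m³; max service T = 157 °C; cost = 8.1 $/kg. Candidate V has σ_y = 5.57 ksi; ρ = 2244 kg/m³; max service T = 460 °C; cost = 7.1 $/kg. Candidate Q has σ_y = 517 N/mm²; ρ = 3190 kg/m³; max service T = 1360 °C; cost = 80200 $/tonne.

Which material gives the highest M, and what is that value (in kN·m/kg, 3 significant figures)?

candidate R, M = 43.0 kN·m/kg

Screen on constraints: max service T ≥ 388 °C; cost ≤ 7.6 $/kg. Survivors: candidate R, candidate V.
Convert each candidate to consistent units, then evaluate M:
  candidate R: σ_y = 336.5 MPa, ρ = 7820 kg/m³
  candidate V: σ_y = 38.40 MPa, ρ = 2244 kg/m³
  candidate R: M = 43.0 kN·m/kg
  candidate V: M = 17.1 kN·m/kg
Highest index: candidate R.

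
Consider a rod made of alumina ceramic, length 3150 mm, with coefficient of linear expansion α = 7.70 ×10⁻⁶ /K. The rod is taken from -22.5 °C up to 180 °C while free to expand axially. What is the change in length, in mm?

4.91 mm

ΔT = 180 − (-22.5) = 202.5 K.
ΔL = α·L₀·ΔT = 7.70×10⁻⁶ × 3150 mm × 202.5 K = 4.91 mm.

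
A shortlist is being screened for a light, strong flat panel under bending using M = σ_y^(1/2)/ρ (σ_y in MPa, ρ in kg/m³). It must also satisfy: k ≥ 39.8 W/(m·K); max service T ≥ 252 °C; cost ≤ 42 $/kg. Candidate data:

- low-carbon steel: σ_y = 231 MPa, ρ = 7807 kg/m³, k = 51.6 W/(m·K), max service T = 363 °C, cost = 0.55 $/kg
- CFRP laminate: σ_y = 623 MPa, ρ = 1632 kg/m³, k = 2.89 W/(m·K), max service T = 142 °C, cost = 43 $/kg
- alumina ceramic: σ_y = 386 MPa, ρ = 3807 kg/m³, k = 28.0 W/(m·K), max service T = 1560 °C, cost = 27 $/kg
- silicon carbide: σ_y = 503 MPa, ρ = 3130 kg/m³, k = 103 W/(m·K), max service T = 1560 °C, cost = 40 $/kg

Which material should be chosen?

silicon carbide

Screen on constraints: k ≥ 39.8 W/(m·K); max service T ≥ 252 °C; cost ≤ 42 $/kg. Survivors: low-carbon steel, silicon carbide.
Evaluate M for each candidate:
  silicon carbide: M = 7.17×10⁻³
  low-carbon steel: M = 1.95×10⁻³
The maximum is for silicon carbide.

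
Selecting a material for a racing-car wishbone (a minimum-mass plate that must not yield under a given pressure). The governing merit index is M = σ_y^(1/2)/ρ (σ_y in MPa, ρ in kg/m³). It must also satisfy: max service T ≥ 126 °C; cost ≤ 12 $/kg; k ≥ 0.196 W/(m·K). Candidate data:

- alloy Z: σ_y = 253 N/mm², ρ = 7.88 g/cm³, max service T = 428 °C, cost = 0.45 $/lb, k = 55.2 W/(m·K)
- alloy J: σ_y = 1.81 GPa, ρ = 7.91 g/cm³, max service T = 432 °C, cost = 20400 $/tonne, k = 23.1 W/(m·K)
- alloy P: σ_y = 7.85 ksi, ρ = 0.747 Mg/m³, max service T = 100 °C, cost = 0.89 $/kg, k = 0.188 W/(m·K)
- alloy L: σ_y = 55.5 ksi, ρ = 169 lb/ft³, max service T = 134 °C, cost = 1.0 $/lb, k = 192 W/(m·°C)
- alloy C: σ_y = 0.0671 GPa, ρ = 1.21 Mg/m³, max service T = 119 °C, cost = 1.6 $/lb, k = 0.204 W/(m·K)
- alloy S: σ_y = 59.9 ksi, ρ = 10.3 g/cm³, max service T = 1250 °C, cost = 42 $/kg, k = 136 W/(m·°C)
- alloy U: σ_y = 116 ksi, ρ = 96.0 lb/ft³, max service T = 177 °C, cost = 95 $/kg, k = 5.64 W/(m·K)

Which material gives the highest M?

Screen on constraints: max service T ≥ 126 °C; cost ≤ 12 $/kg; k ≥ 0.196 W/(m·K). Survivors: alloy Z, alloy L.
Putting every candidate on a common basis:
  alloy Z: σ_y = 253.0 MPa, ρ = 7880 kg/m³
  alloy L: σ_y = 382.7 MPa, ρ = 2707 kg/m³
  alloy L: M = 7.23×10⁻³
  alloy Z: M = 2.02×10⁻³
Alloy L ranks first.

alloy L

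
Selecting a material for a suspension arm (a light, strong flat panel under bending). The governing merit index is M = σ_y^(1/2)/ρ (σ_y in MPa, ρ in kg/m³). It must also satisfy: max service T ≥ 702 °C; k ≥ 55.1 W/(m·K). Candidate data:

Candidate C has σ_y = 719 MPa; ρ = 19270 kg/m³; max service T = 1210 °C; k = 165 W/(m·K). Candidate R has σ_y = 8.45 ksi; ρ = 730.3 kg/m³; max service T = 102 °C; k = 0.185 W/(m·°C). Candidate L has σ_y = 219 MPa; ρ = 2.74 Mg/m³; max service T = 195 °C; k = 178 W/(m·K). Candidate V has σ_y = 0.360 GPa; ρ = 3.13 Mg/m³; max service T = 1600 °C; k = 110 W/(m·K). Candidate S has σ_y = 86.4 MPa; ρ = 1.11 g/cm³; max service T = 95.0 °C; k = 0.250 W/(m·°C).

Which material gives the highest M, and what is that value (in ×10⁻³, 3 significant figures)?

Screen on constraints: max service T ≥ 702 °C; k ≥ 55.1 W/(m·K). Survivors: candidate C, candidate V.
Putting every candidate on a common basis:
  candidate C: σ_y = 719.0 MPa, ρ = 19270 kg/m³
  candidate V: σ_y = 360.0 MPa, ρ = 3130 kg/m³
  candidate V: M = 6.06×10⁻³
  candidate C: M = 1.39×10⁻³
The maximum is for candidate V.

candidate V, M = 6.06×10⁻³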